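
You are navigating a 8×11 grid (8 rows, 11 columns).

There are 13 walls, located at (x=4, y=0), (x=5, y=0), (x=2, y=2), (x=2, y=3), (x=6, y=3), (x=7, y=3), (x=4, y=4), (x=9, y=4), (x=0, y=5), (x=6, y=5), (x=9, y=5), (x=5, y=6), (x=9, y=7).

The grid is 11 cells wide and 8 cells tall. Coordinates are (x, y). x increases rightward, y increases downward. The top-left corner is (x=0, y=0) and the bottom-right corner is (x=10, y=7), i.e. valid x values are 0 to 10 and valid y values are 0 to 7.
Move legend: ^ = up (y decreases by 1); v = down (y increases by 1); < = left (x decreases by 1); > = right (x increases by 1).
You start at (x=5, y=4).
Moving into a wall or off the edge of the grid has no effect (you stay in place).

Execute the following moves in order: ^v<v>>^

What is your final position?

Answer: Final position: (x=5, y=4)

Derivation:
Start: (x=5, y=4)
  ^ (up): (x=5, y=4) -> (x=5, y=3)
  v (down): (x=5, y=3) -> (x=5, y=4)
  < (left): blocked, stay at (x=5, y=4)
  v (down): (x=5, y=4) -> (x=5, y=5)
  > (right): blocked, stay at (x=5, y=5)
  > (right): blocked, stay at (x=5, y=5)
  ^ (up): (x=5, y=5) -> (x=5, y=4)
Final: (x=5, y=4)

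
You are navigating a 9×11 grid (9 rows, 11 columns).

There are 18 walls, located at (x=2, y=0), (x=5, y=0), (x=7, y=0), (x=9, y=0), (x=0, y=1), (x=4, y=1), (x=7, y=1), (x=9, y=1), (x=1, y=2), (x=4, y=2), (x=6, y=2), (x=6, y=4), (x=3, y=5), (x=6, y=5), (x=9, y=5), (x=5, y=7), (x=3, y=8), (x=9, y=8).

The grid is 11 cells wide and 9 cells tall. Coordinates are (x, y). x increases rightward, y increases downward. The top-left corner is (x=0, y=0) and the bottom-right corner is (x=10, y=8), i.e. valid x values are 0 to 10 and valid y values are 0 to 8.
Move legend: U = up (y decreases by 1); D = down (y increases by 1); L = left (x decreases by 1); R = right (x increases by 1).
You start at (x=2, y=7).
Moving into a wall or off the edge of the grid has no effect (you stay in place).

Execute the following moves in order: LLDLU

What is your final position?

Start: (x=2, y=7)
  L (left): (x=2, y=7) -> (x=1, y=7)
  L (left): (x=1, y=7) -> (x=0, y=7)
  D (down): (x=0, y=7) -> (x=0, y=8)
  L (left): blocked, stay at (x=0, y=8)
  U (up): (x=0, y=8) -> (x=0, y=7)
Final: (x=0, y=7)

Answer: Final position: (x=0, y=7)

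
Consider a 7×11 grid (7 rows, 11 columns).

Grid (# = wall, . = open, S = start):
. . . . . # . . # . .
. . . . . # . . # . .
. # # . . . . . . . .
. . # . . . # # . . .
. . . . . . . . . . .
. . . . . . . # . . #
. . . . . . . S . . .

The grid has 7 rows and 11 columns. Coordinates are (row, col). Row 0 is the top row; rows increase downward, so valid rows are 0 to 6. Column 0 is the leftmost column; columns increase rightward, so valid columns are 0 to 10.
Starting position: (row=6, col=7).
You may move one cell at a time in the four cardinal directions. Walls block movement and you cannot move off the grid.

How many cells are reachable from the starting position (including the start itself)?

Answer: Reachable cells: 66

Derivation:
BFS flood-fill from (row=6, col=7):
  Distance 0: (row=6, col=7)
  Distance 1: (row=6, col=6), (row=6, col=8)
  Distance 2: (row=5, col=6), (row=5, col=8), (row=6, col=5), (row=6, col=9)
  Distance 3: (row=4, col=6), (row=4, col=8), (row=5, col=5), (row=5, col=9), (row=6, col=4), (row=6, col=10)
  Distance 4: (row=3, col=8), (row=4, col=5), (row=4, col=7), (row=4, col=9), (row=5, col=4), (row=6, col=3)
  Distance 5: (row=2, col=8), (row=3, col=5), (row=3, col=9), (row=4, col=4), (row=4, col=10), (row=5, col=3), (row=6, col=2)
  Distance 6: (row=2, col=5), (row=2, col=7), (row=2, col=9), (row=3, col=4), (row=3, col=10), (row=4, col=3), (row=5, col=2), (row=6, col=1)
  Distance 7: (row=1, col=7), (row=1, col=9), (row=2, col=4), (row=2, col=6), (row=2, col=10), (row=3, col=3), (row=4, col=2), (row=5, col=1), (row=6, col=0)
  Distance 8: (row=0, col=7), (row=0, col=9), (row=1, col=4), (row=1, col=6), (row=1, col=10), (row=2, col=3), (row=4, col=1), (row=5, col=0)
  Distance 9: (row=0, col=4), (row=0, col=6), (row=0, col=10), (row=1, col=3), (row=3, col=1), (row=4, col=0)
  Distance 10: (row=0, col=3), (row=1, col=2), (row=3, col=0)
  Distance 11: (row=0, col=2), (row=1, col=1), (row=2, col=0)
  Distance 12: (row=0, col=1), (row=1, col=0)
  Distance 13: (row=0, col=0)
Total reachable: 66 (grid has 66 open cells total)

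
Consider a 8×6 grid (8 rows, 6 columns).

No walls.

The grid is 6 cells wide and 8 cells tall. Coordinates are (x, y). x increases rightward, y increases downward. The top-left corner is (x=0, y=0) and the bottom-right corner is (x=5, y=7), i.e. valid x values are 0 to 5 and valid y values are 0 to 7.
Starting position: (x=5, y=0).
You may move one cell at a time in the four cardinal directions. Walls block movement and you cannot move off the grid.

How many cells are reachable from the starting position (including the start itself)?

Answer: Reachable cells: 48

Derivation:
BFS flood-fill from (x=5, y=0):
  Distance 0: (x=5, y=0)
  Distance 1: (x=4, y=0), (x=5, y=1)
  Distance 2: (x=3, y=0), (x=4, y=1), (x=5, y=2)
  Distance 3: (x=2, y=0), (x=3, y=1), (x=4, y=2), (x=5, y=3)
  Distance 4: (x=1, y=0), (x=2, y=1), (x=3, y=2), (x=4, y=3), (x=5, y=4)
  Distance 5: (x=0, y=0), (x=1, y=1), (x=2, y=2), (x=3, y=3), (x=4, y=4), (x=5, y=5)
  Distance 6: (x=0, y=1), (x=1, y=2), (x=2, y=3), (x=3, y=4), (x=4, y=5), (x=5, y=6)
  Distance 7: (x=0, y=2), (x=1, y=3), (x=2, y=4), (x=3, y=5), (x=4, y=6), (x=5, y=7)
  Distance 8: (x=0, y=3), (x=1, y=4), (x=2, y=5), (x=3, y=6), (x=4, y=7)
  Distance 9: (x=0, y=4), (x=1, y=5), (x=2, y=6), (x=3, y=7)
  Distance 10: (x=0, y=5), (x=1, y=6), (x=2, y=7)
  Distance 11: (x=0, y=6), (x=1, y=7)
  Distance 12: (x=0, y=7)
Total reachable: 48 (grid has 48 open cells total)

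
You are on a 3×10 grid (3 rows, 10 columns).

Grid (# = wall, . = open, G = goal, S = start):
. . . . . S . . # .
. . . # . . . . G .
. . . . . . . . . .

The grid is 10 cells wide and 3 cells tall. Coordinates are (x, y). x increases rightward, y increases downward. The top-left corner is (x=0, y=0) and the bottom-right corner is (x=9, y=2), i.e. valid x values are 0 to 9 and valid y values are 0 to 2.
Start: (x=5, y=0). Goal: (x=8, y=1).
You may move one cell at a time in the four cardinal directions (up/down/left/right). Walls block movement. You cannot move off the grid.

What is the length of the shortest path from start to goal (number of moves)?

Answer: Shortest path length: 4

Derivation:
BFS from (x=5, y=0) until reaching (x=8, y=1):
  Distance 0: (x=5, y=0)
  Distance 1: (x=4, y=0), (x=6, y=0), (x=5, y=1)
  Distance 2: (x=3, y=0), (x=7, y=0), (x=4, y=1), (x=6, y=1), (x=5, y=2)
  Distance 3: (x=2, y=0), (x=7, y=1), (x=4, y=2), (x=6, y=2)
  Distance 4: (x=1, y=0), (x=2, y=1), (x=8, y=1), (x=3, y=2), (x=7, y=2)  <- goal reached here
One shortest path (4 moves): (x=5, y=0) -> (x=6, y=0) -> (x=7, y=0) -> (x=7, y=1) -> (x=8, y=1)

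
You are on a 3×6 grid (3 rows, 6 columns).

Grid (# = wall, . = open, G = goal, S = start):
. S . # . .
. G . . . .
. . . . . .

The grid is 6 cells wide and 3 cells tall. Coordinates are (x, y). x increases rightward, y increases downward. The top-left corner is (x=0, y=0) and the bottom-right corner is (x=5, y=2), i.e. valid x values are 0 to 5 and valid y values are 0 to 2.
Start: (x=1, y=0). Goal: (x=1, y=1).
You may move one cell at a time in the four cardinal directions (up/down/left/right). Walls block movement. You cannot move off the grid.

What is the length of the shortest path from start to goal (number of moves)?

Answer: Shortest path length: 1

Derivation:
BFS from (x=1, y=0) until reaching (x=1, y=1):
  Distance 0: (x=1, y=0)
  Distance 1: (x=0, y=0), (x=2, y=0), (x=1, y=1)  <- goal reached here
One shortest path (1 moves): (x=1, y=0) -> (x=1, y=1)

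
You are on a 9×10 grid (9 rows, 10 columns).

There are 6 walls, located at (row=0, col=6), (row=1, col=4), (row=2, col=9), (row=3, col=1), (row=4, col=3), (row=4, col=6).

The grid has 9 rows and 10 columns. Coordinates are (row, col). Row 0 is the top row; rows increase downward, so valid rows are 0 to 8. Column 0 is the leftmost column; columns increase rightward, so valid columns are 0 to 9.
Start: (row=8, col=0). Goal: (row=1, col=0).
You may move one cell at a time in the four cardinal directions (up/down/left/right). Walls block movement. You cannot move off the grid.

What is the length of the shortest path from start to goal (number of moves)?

Answer: Shortest path length: 7

Derivation:
BFS from (row=8, col=0) until reaching (row=1, col=0):
  Distance 0: (row=8, col=0)
  Distance 1: (row=7, col=0), (row=8, col=1)
  Distance 2: (row=6, col=0), (row=7, col=1), (row=8, col=2)
  Distance 3: (row=5, col=0), (row=6, col=1), (row=7, col=2), (row=8, col=3)
  Distance 4: (row=4, col=0), (row=5, col=1), (row=6, col=2), (row=7, col=3), (row=8, col=4)
  Distance 5: (row=3, col=0), (row=4, col=1), (row=5, col=2), (row=6, col=3), (row=7, col=4), (row=8, col=5)
  Distance 6: (row=2, col=0), (row=4, col=2), (row=5, col=3), (row=6, col=4), (row=7, col=5), (row=8, col=6)
  Distance 7: (row=1, col=0), (row=2, col=1), (row=3, col=2), (row=5, col=4), (row=6, col=5), (row=7, col=6), (row=8, col=7)  <- goal reached here
One shortest path (7 moves): (row=8, col=0) -> (row=7, col=0) -> (row=6, col=0) -> (row=5, col=0) -> (row=4, col=0) -> (row=3, col=0) -> (row=2, col=0) -> (row=1, col=0)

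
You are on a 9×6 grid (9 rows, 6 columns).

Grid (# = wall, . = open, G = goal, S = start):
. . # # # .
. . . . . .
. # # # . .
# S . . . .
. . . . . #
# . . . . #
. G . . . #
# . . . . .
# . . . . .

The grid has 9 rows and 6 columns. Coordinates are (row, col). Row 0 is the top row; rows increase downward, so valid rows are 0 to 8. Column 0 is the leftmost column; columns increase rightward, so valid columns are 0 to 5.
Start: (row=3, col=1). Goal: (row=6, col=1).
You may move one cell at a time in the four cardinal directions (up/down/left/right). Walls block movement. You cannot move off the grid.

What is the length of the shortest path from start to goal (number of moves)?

BFS from (row=3, col=1) until reaching (row=6, col=1):
  Distance 0: (row=3, col=1)
  Distance 1: (row=3, col=2), (row=4, col=1)
  Distance 2: (row=3, col=3), (row=4, col=0), (row=4, col=2), (row=5, col=1)
  Distance 3: (row=3, col=4), (row=4, col=3), (row=5, col=2), (row=6, col=1)  <- goal reached here
One shortest path (3 moves): (row=3, col=1) -> (row=4, col=1) -> (row=5, col=1) -> (row=6, col=1)

Answer: Shortest path length: 3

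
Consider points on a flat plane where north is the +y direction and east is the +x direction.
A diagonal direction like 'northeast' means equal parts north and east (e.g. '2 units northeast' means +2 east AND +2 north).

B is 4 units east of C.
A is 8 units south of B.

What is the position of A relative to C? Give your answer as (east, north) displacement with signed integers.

Place C at the origin (east=0, north=0).
  B is 4 units east of C: delta (east=+4, north=+0); B at (east=4, north=0).
  A is 8 units south of B: delta (east=+0, north=-8); A at (east=4, north=-8).
Therefore A relative to C: (east=4, north=-8).

Answer: A is at (east=4, north=-8) relative to C.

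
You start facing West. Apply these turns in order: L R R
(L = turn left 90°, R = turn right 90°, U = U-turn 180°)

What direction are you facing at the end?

Answer: Final heading: North

Derivation:
Start: West
  L (left (90° counter-clockwise)) -> South
  R (right (90° clockwise)) -> West
  R (right (90° clockwise)) -> North
Final: North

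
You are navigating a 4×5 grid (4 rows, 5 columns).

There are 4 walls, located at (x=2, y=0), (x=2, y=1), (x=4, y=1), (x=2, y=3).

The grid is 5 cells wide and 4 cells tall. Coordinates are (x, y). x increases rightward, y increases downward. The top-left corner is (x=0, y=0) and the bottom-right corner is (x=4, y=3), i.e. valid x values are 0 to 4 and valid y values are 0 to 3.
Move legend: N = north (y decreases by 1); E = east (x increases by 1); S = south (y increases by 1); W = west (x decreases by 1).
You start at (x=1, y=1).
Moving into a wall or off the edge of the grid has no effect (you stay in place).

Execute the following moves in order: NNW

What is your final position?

Start: (x=1, y=1)
  N (north): (x=1, y=1) -> (x=1, y=0)
  N (north): blocked, stay at (x=1, y=0)
  W (west): (x=1, y=0) -> (x=0, y=0)
Final: (x=0, y=0)

Answer: Final position: (x=0, y=0)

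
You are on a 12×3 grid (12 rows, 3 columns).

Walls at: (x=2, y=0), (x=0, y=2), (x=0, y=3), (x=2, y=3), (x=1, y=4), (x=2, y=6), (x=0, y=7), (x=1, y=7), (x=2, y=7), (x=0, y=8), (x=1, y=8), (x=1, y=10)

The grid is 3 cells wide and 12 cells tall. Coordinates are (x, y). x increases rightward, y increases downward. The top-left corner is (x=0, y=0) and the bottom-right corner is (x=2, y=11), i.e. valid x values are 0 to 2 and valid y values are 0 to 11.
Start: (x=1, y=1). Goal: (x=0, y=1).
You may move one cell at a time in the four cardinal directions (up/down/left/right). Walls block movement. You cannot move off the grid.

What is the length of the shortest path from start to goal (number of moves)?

BFS from (x=1, y=1) until reaching (x=0, y=1):
  Distance 0: (x=1, y=1)
  Distance 1: (x=1, y=0), (x=0, y=1), (x=2, y=1), (x=1, y=2)  <- goal reached here
One shortest path (1 moves): (x=1, y=1) -> (x=0, y=1)

Answer: Shortest path length: 1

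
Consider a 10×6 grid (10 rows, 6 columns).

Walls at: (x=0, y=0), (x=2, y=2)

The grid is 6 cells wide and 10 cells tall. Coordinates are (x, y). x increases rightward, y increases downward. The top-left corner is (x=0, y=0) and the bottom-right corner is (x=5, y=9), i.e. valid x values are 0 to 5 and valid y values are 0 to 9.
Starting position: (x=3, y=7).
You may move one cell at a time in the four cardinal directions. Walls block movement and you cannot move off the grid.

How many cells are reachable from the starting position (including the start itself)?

Answer: Reachable cells: 58

Derivation:
BFS flood-fill from (x=3, y=7):
  Distance 0: (x=3, y=7)
  Distance 1: (x=3, y=6), (x=2, y=7), (x=4, y=7), (x=3, y=8)
  Distance 2: (x=3, y=5), (x=2, y=6), (x=4, y=6), (x=1, y=7), (x=5, y=7), (x=2, y=8), (x=4, y=8), (x=3, y=9)
  Distance 3: (x=3, y=4), (x=2, y=5), (x=4, y=5), (x=1, y=6), (x=5, y=6), (x=0, y=7), (x=1, y=8), (x=5, y=8), (x=2, y=9), (x=4, y=9)
  Distance 4: (x=3, y=3), (x=2, y=4), (x=4, y=4), (x=1, y=5), (x=5, y=5), (x=0, y=6), (x=0, y=8), (x=1, y=9), (x=5, y=9)
  Distance 5: (x=3, y=2), (x=2, y=3), (x=4, y=3), (x=1, y=4), (x=5, y=4), (x=0, y=5), (x=0, y=9)
  Distance 6: (x=3, y=1), (x=4, y=2), (x=1, y=3), (x=5, y=3), (x=0, y=4)
  Distance 7: (x=3, y=0), (x=2, y=1), (x=4, y=1), (x=1, y=2), (x=5, y=2), (x=0, y=3)
  Distance 8: (x=2, y=0), (x=4, y=0), (x=1, y=1), (x=5, y=1), (x=0, y=2)
  Distance 9: (x=1, y=0), (x=5, y=0), (x=0, y=1)
Total reachable: 58 (grid has 58 open cells total)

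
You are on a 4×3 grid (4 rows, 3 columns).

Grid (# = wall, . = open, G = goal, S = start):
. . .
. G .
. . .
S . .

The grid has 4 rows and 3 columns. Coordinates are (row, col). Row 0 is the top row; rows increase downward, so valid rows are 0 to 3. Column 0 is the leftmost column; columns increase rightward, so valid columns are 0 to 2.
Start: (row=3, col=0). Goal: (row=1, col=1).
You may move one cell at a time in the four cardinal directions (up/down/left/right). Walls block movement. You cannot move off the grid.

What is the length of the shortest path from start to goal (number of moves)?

BFS from (row=3, col=0) until reaching (row=1, col=1):
  Distance 0: (row=3, col=0)
  Distance 1: (row=2, col=0), (row=3, col=1)
  Distance 2: (row=1, col=0), (row=2, col=1), (row=3, col=2)
  Distance 3: (row=0, col=0), (row=1, col=1), (row=2, col=2)  <- goal reached here
One shortest path (3 moves): (row=3, col=0) -> (row=3, col=1) -> (row=2, col=1) -> (row=1, col=1)

Answer: Shortest path length: 3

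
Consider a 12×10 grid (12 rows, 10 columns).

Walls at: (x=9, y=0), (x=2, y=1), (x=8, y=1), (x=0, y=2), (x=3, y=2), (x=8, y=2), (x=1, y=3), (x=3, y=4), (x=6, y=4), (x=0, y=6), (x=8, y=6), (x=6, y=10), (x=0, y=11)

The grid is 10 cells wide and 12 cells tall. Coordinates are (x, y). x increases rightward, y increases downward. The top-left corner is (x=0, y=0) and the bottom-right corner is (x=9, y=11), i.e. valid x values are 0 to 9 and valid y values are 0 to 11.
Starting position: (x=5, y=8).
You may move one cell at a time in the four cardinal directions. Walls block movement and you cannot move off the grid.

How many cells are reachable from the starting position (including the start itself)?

BFS flood-fill from (x=5, y=8):
  Distance 0: (x=5, y=8)
  Distance 1: (x=5, y=7), (x=4, y=8), (x=6, y=8), (x=5, y=9)
  Distance 2: (x=5, y=6), (x=4, y=7), (x=6, y=7), (x=3, y=8), (x=7, y=8), (x=4, y=9), (x=6, y=9), (x=5, y=10)
  Distance 3: (x=5, y=5), (x=4, y=6), (x=6, y=6), (x=3, y=7), (x=7, y=7), (x=2, y=8), (x=8, y=8), (x=3, y=9), (x=7, y=9), (x=4, y=10), (x=5, y=11)
  Distance 4: (x=5, y=4), (x=4, y=5), (x=6, y=5), (x=3, y=6), (x=7, y=6), (x=2, y=7), (x=8, y=7), (x=1, y=8), (x=9, y=8), (x=2, y=9), (x=8, y=9), (x=3, y=10), (x=7, y=10), (x=4, y=11), (x=6, y=11)
  Distance 5: (x=5, y=3), (x=4, y=4), (x=3, y=5), (x=7, y=5), (x=2, y=6), (x=1, y=7), (x=9, y=7), (x=0, y=8), (x=1, y=9), (x=9, y=9), (x=2, y=10), (x=8, y=10), (x=3, y=11), (x=7, y=11)
  Distance 6: (x=5, y=2), (x=4, y=3), (x=6, y=3), (x=7, y=4), (x=2, y=5), (x=8, y=5), (x=1, y=6), (x=9, y=6), (x=0, y=7), (x=0, y=9), (x=1, y=10), (x=9, y=10), (x=2, y=11), (x=8, y=11)
  Distance 7: (x=5, y=1), (x=4, y=2), (x=6, y=2), (x=3, y=3), (x=7, y=3), (x=2, y=4), (x=8, y=4), (x=1, y=5), (x=9, y=5), (x=0, y=10), (x=1, y=11), (x=9, y=11)
  Distance 8: (x=5, y=0), (x=4, y=1), (x=6, y=1), (x=7, y=2), (x=2, y=3), (x=8, y=3), (x=1, y=4), (x=9, y=4), (x=0, y=5)
  Distance 9: (x=4, y=0), (x=6, y=0), (x=3, y=1), (x=7, y=1), (x=2, y=2), (x=9, y=3), (x=0, y=4)
  Distance 10: (x=3, y=0), (x=7, y=0), (x=1, y=2), (x=9, y=2), (x=0, y=3)
  Distance 11: (x=2, y=0), (x=8, y=0), (x=1, y=1), (x=9, y=1)
  Distance 12: (x=1, y=0), (x=0, y=1)
  Distance 13: (x=0, y=0)
Total reachable: 107 (grid has 107 open cells total)

Answer: Reachable cells: 107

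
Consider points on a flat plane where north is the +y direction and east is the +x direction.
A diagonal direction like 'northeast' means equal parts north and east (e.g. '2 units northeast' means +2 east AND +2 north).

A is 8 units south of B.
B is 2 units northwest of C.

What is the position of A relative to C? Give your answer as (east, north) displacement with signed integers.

Place C at the origin (east=0, north=0).
  B is 2 units northwest of C: delta (east=-2, north=+2); B at (east=-2, north=2).
  A is 8 units south of B: delta (east=+0, north=-8); A at (east=-2, north=-6).
Therefore A relative to C: (east=-2, north=-6).

Answer: A is at (east=-2, north=-6) relative to C.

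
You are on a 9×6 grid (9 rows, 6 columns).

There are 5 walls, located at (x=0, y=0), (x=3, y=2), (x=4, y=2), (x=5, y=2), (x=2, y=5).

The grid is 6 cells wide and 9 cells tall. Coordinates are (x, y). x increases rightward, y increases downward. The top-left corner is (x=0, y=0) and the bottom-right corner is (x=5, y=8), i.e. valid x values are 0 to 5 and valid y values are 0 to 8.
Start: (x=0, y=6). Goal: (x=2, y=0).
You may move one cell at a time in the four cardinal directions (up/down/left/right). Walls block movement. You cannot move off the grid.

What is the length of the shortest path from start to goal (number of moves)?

BFS from (x=0, y=6) until reaching (x=2, y=0):
  Distance 0: (x=0, y=6)
  Distance 1: (x=0, y=5), (x=1, y=6), (x=0, y=7)
  Distance 2: (x=0, y=4), (x=1, y=5), (x=2, y=6), (x=1, y=7), (x=0, y=8)
  Distance 3: (x=0, y=3), (x=1, y=4), (x=3, y=6), (x=2, y=7), (x=1, y=8)
  Distance 4: (x=0, y=2), (x=1, y=3), (x=2, y=4), (x=3, y=5), (x=4, y=6), (x=3, y=7), (x=2, y=8)
  Distance 5: (x=0, y=1), (x=1, y=2), (x=2, y=3), (x=3, y=4), (x=4, y=5), (x=5, y=6), (x=4, y=7), (x=3, y=8)
  Distance 6: (x=1, y=1), (x=2, y=2), (x=3, y=3), (x=4, y=4), (x=5, y=5), (x=5, y=7), (x=4, y=8)
  Distance 7: (x=1, y=0), (x=2, y=1), (x=4, y=3), (x=5, y=4), (x=5, y=8)
  Distance 8: (x=2, y=0), (x=3, y=1), (x=5, y=3)  <- goal reached here
One shortest path (8 moves): (x=0, y=6) -> (x=1, y=6) -> (x=1, y=5) -> (x=1, y=4) -> (x=2, y=4) -> (x=2, y=3) -> (x=2, y=2) -> (x=2, y=1) -> (x=2, y=0)

Answer: Shortest path length: 8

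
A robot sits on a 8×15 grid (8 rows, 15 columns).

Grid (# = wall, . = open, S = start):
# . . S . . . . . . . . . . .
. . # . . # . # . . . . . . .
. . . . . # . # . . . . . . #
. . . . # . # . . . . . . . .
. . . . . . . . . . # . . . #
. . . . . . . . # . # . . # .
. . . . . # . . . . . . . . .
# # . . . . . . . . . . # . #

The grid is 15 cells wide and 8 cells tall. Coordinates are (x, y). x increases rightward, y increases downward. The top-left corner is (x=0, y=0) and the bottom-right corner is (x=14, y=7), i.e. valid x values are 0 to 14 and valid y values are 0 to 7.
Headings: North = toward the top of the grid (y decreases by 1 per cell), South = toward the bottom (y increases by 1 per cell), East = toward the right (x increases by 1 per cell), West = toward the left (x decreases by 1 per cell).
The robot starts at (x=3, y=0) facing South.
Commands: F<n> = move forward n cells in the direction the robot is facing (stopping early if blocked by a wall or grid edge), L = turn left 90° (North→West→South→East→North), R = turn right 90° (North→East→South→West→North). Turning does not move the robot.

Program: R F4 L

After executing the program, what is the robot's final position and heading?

Start: (x=3, y=0), facing South
  R: turn right, now facing West
  F4: move forward 2/4 (blocked), now at (x=1, y=0)
  L: turn left, now facing South
Final: (x=1, y=0), facing South

Answer: Final position: (x=1, y=0), facing South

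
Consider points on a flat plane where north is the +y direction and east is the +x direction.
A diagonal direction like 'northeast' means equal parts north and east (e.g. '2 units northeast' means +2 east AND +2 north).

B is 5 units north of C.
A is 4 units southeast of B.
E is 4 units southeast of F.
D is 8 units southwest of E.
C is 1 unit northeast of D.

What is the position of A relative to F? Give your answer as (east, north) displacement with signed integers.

Answer: A is at (east=1, north=-10) relative to F.

Derivation:
Place F at the origin (east=0, north=0).
  E is 4 units southeast of F: delta (east=+4, north=-4); E at (east=4, north=-4).
  D is 8 units southwest of E: delta (east=-8, north=-8); D at (east=-4, north=-12).
  C is 1 unit northeast of D: delta (east=+1, north=+1); C at (east=-3, north=-11).
  B is 5 units north of C: delta (east=+0, north=+5); B at (east=-3, north=-6).
  A is 4 units southeast of B: delta (east=+4, north=-4); A at (east=1, north=-10).
Therefore A relative to F: (east=1, north=-10).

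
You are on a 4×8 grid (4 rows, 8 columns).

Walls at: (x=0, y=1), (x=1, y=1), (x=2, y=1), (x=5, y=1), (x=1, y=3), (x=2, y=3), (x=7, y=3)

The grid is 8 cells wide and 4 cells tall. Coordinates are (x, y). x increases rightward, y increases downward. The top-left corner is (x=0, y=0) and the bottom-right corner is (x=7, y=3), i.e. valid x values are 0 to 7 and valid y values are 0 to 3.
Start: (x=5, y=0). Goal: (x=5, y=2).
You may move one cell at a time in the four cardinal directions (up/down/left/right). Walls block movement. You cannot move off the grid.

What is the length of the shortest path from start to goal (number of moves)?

Answer: Shortest path length: 4

Derivation:
BFS from (x=5, y=0) until reaching (x=5, y=2):
  Distance 0: (x=5, y=0)
  Distance 1: (x=4, y=0), (x=6, y=0)
  Distance 2: (x=3, y=0), (x=7, y=0), (x=4, y=1), (x=6, y=1)
  Distance 3: (x=2, y=0), (x=3, y=1), (x=7, y=1), (x=4, y=2), (x=6, y=2)
  Distance 4: (x=1, y=0), (x=3, y=2), (x=5, y=2), (x=7, y=2), (x=4, y=3), (x=6, y=3)  <- goal reached here
One shortest path (4 moves): (x=5, y=0) -> (x=6, y=0) -> (x=6, y=1) -> (x=6, y=2) -> (x=5, y=2)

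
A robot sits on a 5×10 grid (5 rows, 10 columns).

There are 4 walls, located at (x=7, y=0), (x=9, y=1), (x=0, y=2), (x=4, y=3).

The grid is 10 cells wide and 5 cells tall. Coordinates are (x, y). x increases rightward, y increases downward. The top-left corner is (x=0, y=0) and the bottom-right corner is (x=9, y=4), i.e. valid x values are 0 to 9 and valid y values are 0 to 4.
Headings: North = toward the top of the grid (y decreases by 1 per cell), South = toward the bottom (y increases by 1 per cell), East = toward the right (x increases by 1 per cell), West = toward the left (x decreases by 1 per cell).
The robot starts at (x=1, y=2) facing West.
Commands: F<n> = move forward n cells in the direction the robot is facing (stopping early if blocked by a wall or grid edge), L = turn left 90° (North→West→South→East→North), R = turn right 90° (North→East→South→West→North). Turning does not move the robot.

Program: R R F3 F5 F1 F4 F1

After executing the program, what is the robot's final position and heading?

Start: (x=1, y=2), facing West
  R: turn right, now facing North
  R: turn right, now facing East
  F3: move forward 3, now at (x=4, y=2)
  F5: move forward 5, now at (x=9, y=2)
  F1: move forward 0/1 (blocked), now at (x=9, y=2)
  F4: move forward 0/4 (blocked), now at (x=9, y=2)
  F1: move forward 0/1 (blocked), now at (x=9, y=2)
Final: (x=9, y=2), facing East

Answer: Final position: (x=9, y=2), facing East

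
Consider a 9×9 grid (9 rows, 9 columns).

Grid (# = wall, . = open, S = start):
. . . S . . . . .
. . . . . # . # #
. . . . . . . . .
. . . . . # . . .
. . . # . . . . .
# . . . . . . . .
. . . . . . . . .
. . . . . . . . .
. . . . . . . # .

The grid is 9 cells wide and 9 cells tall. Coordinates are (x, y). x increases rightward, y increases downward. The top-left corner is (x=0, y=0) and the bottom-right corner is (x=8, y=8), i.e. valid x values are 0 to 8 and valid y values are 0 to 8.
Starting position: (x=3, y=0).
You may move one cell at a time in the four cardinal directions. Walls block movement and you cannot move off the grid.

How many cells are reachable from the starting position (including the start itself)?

Answer: Reachable cells: 74

Derivation:
BFS flood-fill from (x=3, y=0):
  Distance 0: (x=3, y=0)
  Distance 1: (x=2, y=0), (x=4, y=0), (x=3, y=1)
  Distance 2: (x=1, y=0), (x=5, y=0), (x=2, y=1), (x=4, y=1), (x=3, y=2)
  Distance 3: (x=0, y=0), (x=6, y=0), (x=1, y=1), (x=2, y=2), (x=4, y=2), (x=3, y=3)
  Distance 4: (x=7, y=0), (x=0, y=1), (x=6, y=1), (x=1, y=2), (x=5, y=2), (x=2, y=3), (x=4, y=3)
  Distance 5: (x=8, y=0), (x=0, y=2), (x=6, y=2), (x=1, y=3), (x=2, y=4), (x=4, y=4)
  Distance 6: (x=7, y=2), (x=0, y=3), (x=6, y=3), (x=1, y=4), (x=5, y=4), (x=2, y=5), (x=4, y=5)
  Distance 7: (x=8, y=2), (x=7, y=3), (x=0, y=4), (x=6, y=4), (x=1, y=5), (x=3, y=5), (x=5, y=5), (x=2, y=6), (x=4, y=6)
  Distance 8: (x=8, y=3), (x=7, y=4), (x=6, y=5), (x=1, y=6), (x=3, y=6), (x=5, y=6), (x=2, y=7), (x=4, y=7)
  Distance 9: (x=8, y=4), (x=7, y=5), (x=0, y=6), (x=6, y=6), (x=1, y=7), (x=3, y=7), (x=5, y=7), (x=2, y=8), (x=4, y=8)
  Distance 10: (x=8, y=5), (x=7, y=6), (x=0, y=7), (x=6, y=7), (x=1, y=8), (x=3, y=8), (x=5, y=8)
  Distance 11: (x=8, y=6), (x=7, y=7), (x=0, y=8), (x=6, y=8)
  Distance 12: (x=8, y=7)
  Distance 13: (x=8, y=8)
Total reachable: 74 (grid has 74 open cells total)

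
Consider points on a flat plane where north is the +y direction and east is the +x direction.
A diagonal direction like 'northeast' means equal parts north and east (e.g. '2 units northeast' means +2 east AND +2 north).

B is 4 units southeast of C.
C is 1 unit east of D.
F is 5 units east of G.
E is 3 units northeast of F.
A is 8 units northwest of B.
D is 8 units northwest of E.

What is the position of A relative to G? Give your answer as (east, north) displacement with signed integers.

Place G at the origin (east=0, north=0).
  F is 5 units east of G: delta (east=+5, north=+0); F at (east=5, north=0).
  E is 3 units northeast of F: delta (east=+3, north=+3); E at (east=8, north=3).
  D is 8 units northwest of E: delta (east=-8, north=+8); D at (east=0, north=11).
  C is 1 unit east of D: delta (east=+1, north=+0); C at (east=1, north=11).
  B is 4 units southeast of C: delta (east=+4, north=-4); B at (east=5, north=7).
  A is 8 units northwest of B: delta (east=-8, north=+8); A at (east=-3, north=15).
Therefore A relative to G: (east=-3, north=15).

Answer: A is at (east=-3, north=15) relative to G.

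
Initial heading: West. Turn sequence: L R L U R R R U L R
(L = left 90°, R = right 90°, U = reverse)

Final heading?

Start: West
  L (left (90° counter-clockwise)) -> South
  R (right (90° clockwise)) -> West
  L (left (90° counter-clockwise)) -> South
  U (U-turn (180°)) -> North
  R (right (90° clockwise)) -> East
  R (right (90° clockwise)) -> South
  R (right (90° clockwise)) -> West
  U (U-turn (180°)) -> East
  L (left (90° counter-clockwise)) -> North
  R (right (90° clockwise)) -> East
Final: East

Answer: Final heading: East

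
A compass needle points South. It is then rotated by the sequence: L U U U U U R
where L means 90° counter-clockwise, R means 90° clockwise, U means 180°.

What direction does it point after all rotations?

Start: South
  L (left (90° counter-clockwise)) -> East
  U (U-turn (180°)) -> West
  U (U-turn (180°)) -> East
  U (U-turn (180°)) -> West
  U (U-turn (180°)) -> East
  U (U-turn (180°)) -> West
  R (right (90° clockwise)) -> North
Final: North

Answer: Final heading: North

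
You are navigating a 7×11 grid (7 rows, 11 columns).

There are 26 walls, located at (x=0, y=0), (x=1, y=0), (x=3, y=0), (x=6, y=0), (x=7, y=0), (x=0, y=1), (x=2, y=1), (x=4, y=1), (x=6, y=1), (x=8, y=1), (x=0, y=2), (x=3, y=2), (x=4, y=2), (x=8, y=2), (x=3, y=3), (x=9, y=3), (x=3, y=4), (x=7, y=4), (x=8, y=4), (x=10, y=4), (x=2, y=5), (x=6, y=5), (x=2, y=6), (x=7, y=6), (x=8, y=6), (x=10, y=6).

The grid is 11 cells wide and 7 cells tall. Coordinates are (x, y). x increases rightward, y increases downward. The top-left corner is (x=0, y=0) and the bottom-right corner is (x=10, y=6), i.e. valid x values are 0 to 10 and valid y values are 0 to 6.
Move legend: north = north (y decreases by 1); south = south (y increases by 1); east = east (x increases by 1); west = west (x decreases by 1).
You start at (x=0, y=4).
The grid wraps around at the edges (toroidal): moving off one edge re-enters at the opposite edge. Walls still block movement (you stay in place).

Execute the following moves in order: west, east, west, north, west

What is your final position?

Start: (x=0, y=4)
  west (west): blocked, stay at (x=0, y=4)
  east (east): (x=0, y=4) -> (x=1, y=4)
  west (west): (x=1, y=4) -> (x=0, y=4)
  north (north): (x=0, y=4) -> (x=0, y=3)
  west (west): (x=0, y=3) -> (x=10, y=3)
Final: (x=10, y=3)

Answer: Final position: (x=10, y=3)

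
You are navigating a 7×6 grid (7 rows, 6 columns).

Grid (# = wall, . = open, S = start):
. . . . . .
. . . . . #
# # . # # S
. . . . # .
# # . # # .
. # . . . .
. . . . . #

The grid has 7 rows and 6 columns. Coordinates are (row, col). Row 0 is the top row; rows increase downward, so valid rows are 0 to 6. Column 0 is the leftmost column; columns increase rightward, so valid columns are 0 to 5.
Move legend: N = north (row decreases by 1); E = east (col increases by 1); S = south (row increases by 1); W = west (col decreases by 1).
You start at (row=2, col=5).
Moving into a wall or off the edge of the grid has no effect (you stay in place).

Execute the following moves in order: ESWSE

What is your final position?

Answer: Final position: (row=4, col=5)

Derivation:
Start: (row=2, col=5)
  E (east): blocked, stay at (row=2, col=5)
  S (south): (row=2, col=5) -> (row=3, col=5)
  W (west): blocked, stay at (row=3, col=5)
  S (south): (row=3, col=5) -> (row=4, col=5)
  E (east): blocked, stay at (row=4, col=5)
Final: (row=4, col=5)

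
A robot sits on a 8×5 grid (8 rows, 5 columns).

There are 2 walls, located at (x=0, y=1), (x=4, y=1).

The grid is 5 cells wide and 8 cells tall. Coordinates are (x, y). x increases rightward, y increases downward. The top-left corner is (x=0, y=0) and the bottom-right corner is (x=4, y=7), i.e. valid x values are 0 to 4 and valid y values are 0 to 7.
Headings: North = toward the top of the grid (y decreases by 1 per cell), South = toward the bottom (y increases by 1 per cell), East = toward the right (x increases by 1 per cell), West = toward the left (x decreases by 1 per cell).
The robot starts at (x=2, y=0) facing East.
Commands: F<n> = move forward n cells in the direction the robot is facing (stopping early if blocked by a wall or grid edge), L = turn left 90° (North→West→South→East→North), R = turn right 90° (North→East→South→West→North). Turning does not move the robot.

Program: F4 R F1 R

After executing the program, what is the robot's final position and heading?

Answer: Final position: (x=4, y=0), facing West

Derivation:
Start: (x=2, y=0), facing East
  F4: move forward 2/4 (blocked), now at (x=4, y=0)
  R: turn right, now facing South
  F1: move forward 0/1 (blocked), now at (x=4, y=0)
  R: turn right, now facing West
Final: (x=4, y=0), facing West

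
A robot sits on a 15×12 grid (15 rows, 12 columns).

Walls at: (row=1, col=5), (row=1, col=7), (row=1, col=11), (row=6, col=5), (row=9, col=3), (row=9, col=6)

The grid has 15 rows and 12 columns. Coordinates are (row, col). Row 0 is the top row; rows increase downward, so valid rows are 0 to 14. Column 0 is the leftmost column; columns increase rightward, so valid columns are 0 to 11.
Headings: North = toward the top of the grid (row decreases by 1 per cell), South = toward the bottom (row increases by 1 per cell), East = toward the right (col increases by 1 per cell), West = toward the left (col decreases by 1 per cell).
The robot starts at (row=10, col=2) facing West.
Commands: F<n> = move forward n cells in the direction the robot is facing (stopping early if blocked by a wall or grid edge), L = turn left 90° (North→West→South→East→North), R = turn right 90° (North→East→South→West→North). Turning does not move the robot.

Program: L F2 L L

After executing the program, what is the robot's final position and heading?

Answer: Final position: (row=12, col=2), facing North

Derivation:
Start: (row=10, col=2), facing West
  L: turn left, now facing South
  F2: move forward 2, now at (row=12, col=2)
  L: turn left, now facing East
  L: turn left, now facing North
Final: (row=12, col=2), facing North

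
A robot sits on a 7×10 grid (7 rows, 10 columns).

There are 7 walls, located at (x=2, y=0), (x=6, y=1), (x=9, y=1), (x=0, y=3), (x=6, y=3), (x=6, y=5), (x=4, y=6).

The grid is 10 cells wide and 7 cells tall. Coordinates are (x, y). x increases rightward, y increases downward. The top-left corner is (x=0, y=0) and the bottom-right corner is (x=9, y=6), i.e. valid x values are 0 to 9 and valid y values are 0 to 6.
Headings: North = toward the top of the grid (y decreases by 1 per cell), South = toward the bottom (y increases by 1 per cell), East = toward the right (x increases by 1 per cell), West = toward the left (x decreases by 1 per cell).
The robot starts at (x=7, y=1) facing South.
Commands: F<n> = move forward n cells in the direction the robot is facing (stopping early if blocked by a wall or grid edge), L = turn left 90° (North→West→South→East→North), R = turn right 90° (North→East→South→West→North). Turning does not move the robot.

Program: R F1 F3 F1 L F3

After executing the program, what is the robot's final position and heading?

Start: (x=7, y=1), facing South
  R: turn right, now facing West
  F1: move forward 0/1 (blocked), now at (x=7, y=1)
  F3: move forward 0/3 (blocked), now at (x=7, y=1)
  F1: move forward 0/1 (blocked), now at (x=7, y=1)
  L: turn left, now facing South
  F3: move forward 3, now at (x=7, y=4)
Final: (x=7, y=4), facing South

Answer: Final position: (x=7, y=4), facing South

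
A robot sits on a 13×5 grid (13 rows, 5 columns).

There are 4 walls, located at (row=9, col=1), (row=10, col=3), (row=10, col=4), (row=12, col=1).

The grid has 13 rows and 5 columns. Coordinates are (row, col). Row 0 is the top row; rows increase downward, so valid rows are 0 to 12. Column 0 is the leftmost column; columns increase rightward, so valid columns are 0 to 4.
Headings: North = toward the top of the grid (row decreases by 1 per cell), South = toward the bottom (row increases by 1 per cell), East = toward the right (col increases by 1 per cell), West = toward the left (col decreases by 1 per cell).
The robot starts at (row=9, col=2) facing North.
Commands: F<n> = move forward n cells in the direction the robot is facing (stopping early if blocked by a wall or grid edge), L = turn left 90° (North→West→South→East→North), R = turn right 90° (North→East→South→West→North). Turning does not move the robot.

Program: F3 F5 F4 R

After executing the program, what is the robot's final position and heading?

Start: (row=9, col=2), facing North
  F3: move forward 3, now at (row=6, col=2)
  F5: move forward 5, now at (row=1, col=2)
  F4: move forward 1/4 (blocked), now at (row=0, col=2)
  R: turn right, now facing East
Final: (row=0, col=2), facing East

Answer: Final position: (row=0, col=2), facing East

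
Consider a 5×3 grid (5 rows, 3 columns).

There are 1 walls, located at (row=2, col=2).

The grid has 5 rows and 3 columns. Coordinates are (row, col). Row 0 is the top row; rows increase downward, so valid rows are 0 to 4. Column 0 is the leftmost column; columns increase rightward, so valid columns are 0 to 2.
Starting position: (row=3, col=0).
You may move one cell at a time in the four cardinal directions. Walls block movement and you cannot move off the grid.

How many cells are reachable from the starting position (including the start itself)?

Answer: Reachable cells: 14

Derivation:
BFS flood-fill from (row=3, col=0):
  Distance 0: (row=3, col=0)
  Distance 1: (row=2, col=0), (row=3, col=1), (row=4, col=0)
  Distance 2: (row=1, col=0), (row=2, col=1), (row=3, col=2), (row=4, col=1)
  Distance 3: (row=0, col=0), (row=1, col=1), (row=4, col=2)
  Distance 4: (row=0, col=1), (row=1, col=2)
  Distance 5: (row=0, col=2)
Total reachable: 14 (grid has 14 open cells total)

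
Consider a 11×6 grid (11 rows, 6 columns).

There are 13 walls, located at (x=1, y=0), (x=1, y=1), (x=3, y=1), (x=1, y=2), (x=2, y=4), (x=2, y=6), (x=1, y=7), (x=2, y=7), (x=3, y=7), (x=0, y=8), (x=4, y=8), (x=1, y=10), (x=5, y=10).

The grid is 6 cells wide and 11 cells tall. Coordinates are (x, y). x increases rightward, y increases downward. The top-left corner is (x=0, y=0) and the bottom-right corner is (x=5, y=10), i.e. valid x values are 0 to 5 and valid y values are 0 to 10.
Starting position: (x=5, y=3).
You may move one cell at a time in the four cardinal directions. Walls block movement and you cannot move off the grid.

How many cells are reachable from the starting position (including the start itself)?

Answer: Reachable cells: 53

Derivation:
BFS flood-fill from (x=5, y=3):
  Distance 0: (x=5, y=3)
  Distance 1: (x=5, y=2), (x=4, y=3), (x=5, y=4)
  Distance 2: (x=5, y=1), (x=4, y=2), (x=3, y=3), (x=4, y=4), (x=5, y=5)
  Distance 3: (x=5, y=0), (x=4, y=1), (x=3, y=2), (x=2, y=3), (x=3, y=4), (x=4, y=5), (x=5, y=6)
  Distance 4: (x=4, y=0), (x=2, y=2), (x=1, y=3), (x=3, y=5), (x=4, y=6), (x=5, y=7)
  Distance 5: (x=3, y=0), (x=2, y=1), (x=0, y=3), (x=1, y=4), (x=2, y=5), (x=3, y=6), (x=4, y=7), (x=5, y=8)
  Distance 6: (x=2, y=0), (x=0, y=2), (x=0, y=4), (x=1, y=5), (x=5, y=9)
  Distance 7: (x=0, y=1), (x=0, y=5), (x=1, y=6), (x=4, y=9)
  Distance 8: (x=0, y=0), (x=0, y=6), (x=3, y=9), (x=4, y=10)
  Distance 9: (x=0, y=7), (x=3, y=8), (x=2, y=9), (x=3, y=10)
  Distance 10: (x=2, y=8), (x=1, y=9), (x=2, y=10)
  Distance 11: (x=1, y=8), (x=0, y=9)
  Distance 12: (x=0, y=10)
Total reachable: 53 (grid has 53 open cells total)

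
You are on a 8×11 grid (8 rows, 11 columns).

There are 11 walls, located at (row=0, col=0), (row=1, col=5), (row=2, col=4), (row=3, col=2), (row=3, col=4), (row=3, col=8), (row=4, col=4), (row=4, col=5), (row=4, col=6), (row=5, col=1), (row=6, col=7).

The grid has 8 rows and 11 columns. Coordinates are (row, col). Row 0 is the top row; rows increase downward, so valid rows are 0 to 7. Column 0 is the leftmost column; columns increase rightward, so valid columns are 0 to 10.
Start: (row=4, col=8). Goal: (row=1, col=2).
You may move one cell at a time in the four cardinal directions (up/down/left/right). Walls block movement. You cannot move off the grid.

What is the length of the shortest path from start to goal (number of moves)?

BFS from (row=4, col=8) until reaching (row=1, col=2):
  Distance 0: (row=4, col=8)
  Distance 1: (row=4, col=7), (row=4, col=9), (row=5, col=8)
  Distance 2: (row=3, col=7), (row=3, col=9), (row=4, col=10), (row=5, col=7), (row=5, col=9), (row=6, col=8)
  Distance 3: (row=2, col=7), (row=2, col=9), (row=3, col=6), (row=3, col=10), (row=5, col=6), (row=5, col=10), (row=6, col=9), (row=7, col=8)
  Distance 4: (row=1, col=7), (row=1, col=9), (row=2, col=6), (row=2, col=8), (row=2, col=10), (row=3, col=5), (row=5, col=5), (row=6, col=6), (row=6, col=10), (row=7, col=7), (row=7, col=9)
  Distance 5: (row=0, col=7), (row=0, col=9), (row=1, col=6), (row=1, col=8), (row=1, col=10), (row=2, col=5), (row=5, col=4), (row=6, col=5), (row=7, col=6), (row=7, col=10)
  Distance 6: (row=0, col=6), (row=0, col=8), (row=0, col=10), (row=5, col=3), (row=6, col=4), (row=7, col=5)
  Distance 7: (row=0, col=5), (row=4, col=3), (row=5, col=2), (row=6, col=3), (row=7, col=4)
  Distance 8: (row=0, col=4), (row=3, col=3), (row=4, col=2), (row=6, col=2), (row=7, col=3)
  Distance 9: (row=0, col=3), (row=1, col=4), (row=2, col=3), (row=4, col=1), (row=6, col=1), (row=7, col=2)
  Distance 10: (row=0, col=2), (row=1, col=3), (row=2, col=2), (row=3, col=1), (row=4, col=0), (row=6, col=0), (row=7, col=1)
  Distance 11: (row=0, col=1), (row=1, col=2), (row=2, col=1), (row=3, col=0), (row=5, col=0), (row=7, col=0)  <- goal reached here
One shortest path (11 moves): (row=4, col=8) -> (row=4, col=7) -> (row=3, col=7) -> (row=3, col=6) -> (row=2, col=6) -> (row=1, col=6) -> (row=0, col=6) -> (row=0, col=5) -> (row=0, col=4) -> (row=0, col=3) -> (row=0, col=2) -> (row=1, col=2)

Answer: Shortest path length: 11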